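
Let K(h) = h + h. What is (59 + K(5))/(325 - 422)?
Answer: -69/97 ≈ -0.71134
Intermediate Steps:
K(h) = 2*h
(59 + K(5))/(325 - 422) = (59 + 2*5)/(325 - 422) = (59 + 10)/(-97) = 69*(-1/97) = -69/97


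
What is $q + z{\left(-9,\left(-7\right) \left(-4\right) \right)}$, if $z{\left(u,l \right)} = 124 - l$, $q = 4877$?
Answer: $4973$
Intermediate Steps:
$q + z{\left(-9,\left(-7\right) \left(-4\right) \right)} = 4877 + \left(124 - \left(-7\right) \left(-4\right)\right) = 4877 + \left(124 - 28\right) = 4877 + 96 = 4973$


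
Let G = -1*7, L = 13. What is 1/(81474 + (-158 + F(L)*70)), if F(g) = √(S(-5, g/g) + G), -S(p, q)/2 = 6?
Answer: 20329/1653096239 - 35*I*√19/3306192478 ≈ 1.2298e-5 - 4.6144e-8*I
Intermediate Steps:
S(p, q) = -12 (S(p, q) = -2*6 = -12)
G = -7
F(g) = I*√19 (F(g) = √(-12 - 7) = √(-19) = I*√19)
1/(81474 + (-158 + F(L)*70)) = 1/(81474 + (-158 + (I*√19)*70)) = 1/(81474 + (-158 + 70*I*√19)) = 1/(81316 + 70*I*√19)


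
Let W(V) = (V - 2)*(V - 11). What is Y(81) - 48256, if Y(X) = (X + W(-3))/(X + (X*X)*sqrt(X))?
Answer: -2853377129/59130 ≈ -48256.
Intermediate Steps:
W(V) = (-11 + V)*(-2 + V) (W(V) = (-2 + V)*(-11 + V) = (-11 + V)*(-2 + V))
Y(X) = (70 + X)/(X + X**(5/2)) (Y(X) = (X + (22 + (-3)**2 - 13*(-3)))/(X + (X*X)*sqrt(X)) = (X + (22 + 9 + 39))/(X + X**2*sqrt(X)) = (X + 70)/(X + X**(5/2)) = (70 + X)/(X + X**(5/2)))
Y(81) - 48256 = (70 + 81)/(81 + 81**(5/2)) - 48256 = 151/(81 + 59049) - 48256 = 151/59130 - 48256 = -2853377129/59130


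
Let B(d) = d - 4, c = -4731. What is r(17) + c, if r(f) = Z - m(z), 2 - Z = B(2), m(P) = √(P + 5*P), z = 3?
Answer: -4727 - 3*√2 ≈ -4731.2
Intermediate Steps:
m(P) = √6*√P (m(P) = √(6*P) = √6*√P)
B(d) = -4 + d
Z = 4 (Z = 2 - (-4 + 2) = 2 - 1*(-2) = 2 + 2 = 4)
r(f) = 4 - 3*√2 (r(f) = 4 - √6*√3 = 4 - 3*√2)
r(17) + c = (4 - 3*√2) - 4731 = -4727 - 3*√2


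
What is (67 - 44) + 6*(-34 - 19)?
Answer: -295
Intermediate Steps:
(67 - 44) + 6*(-34 - 19) = 23 + 6*(-53) = 23 - 318 = -295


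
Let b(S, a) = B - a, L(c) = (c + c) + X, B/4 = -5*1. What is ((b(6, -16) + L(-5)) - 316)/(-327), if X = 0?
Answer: 110/109 ≈ 1.0092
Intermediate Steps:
B = -20 (B = 4*(-5*1) = 4*(-5) = -20)
L(c) = 2*c (L(c) = (c + c) + 0 = 2*c + 0 = 2*c)
b(S, a) = -20 - a
((b(6, -16) + L(-5)) - 316)/(-327) = (((-20 - 1*(-16)) + 2*(-5)) - 316)/(-327) = (((-20 + 16) - 10) - 316)*(-1/327) = ((-4 - 10) - 316)*(-1/327) = (-14 - 316)*(-1/327) = -330*(-1/327) = 110/109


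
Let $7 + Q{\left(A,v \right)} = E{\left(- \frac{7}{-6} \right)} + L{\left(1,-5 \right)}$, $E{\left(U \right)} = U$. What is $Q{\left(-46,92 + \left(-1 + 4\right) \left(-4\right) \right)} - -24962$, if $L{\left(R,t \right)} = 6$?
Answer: $\frac{149773}{6} \approx 24962.0$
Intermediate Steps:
$Q{\left(A,v \right)} = \frac{1}{6}$ ($Q{\left(A,v \right)} = -7 + \left(- \frac{7}{-6} + 6\right) = -7 + \left(\left(-7\right) \left(- \frac{1}{6}\right) + 6\right) = -7 + \left(\frac{7}{6} + 6\right) = -7 + \frac{43}{6} = \frac{1}{6}$)
$Q{\left(-46,92 + \left(-1 + 4\right) \left(-4\right) \right)} - -24962 = \frac{1}{6} - -24962 = \frac{1}{6} + 24962 = \frac{149773}{6}$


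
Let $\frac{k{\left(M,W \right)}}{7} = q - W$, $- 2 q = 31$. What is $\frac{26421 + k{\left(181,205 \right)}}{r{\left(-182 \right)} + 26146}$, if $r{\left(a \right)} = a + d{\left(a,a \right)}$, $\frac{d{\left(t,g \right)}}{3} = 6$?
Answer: $\frac{49755}{51964} \approx 0.95749$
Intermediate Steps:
$q = - \frac{31}{2}$ ($q = \left(- \frac{1}{2}\right) 31 = - \frac{31}{2} \approx -15.5$)
$k{\left(M,W \right)} = - \frac{217}{2} - 7 W$ ($k{\left(M,W \right)} = 7 \left(- \frac{31}{2} - W\right) = - \frac{217}{2} - 7 W$)
$d{\left(t,g \right)} = 18$ ($d{\left(t,g \right)} = 3 \cdot 6 = 18$)
$r{\left(a \right)} = 18 + a$ ($r{\left(a \right)} = a + 18 = 18 + a$)
$\frac{26421 + k{\left(181,205 \right)}}{r{\left(-182 \right)} + 26146} = \frac{26421 - \frac{3087}{2}}{\left(18 - 182\right) + 26146} = \frac{26421 - \frac{3087}{2}}{-164 + 26146} = \frac{26421 - \frac{3087}{2}}{25982} = \frac{49755}{2} \cdot \frac{1}{25982} = \frac{49755}{51964}$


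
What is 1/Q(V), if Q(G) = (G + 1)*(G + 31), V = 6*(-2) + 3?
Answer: -1/176 ≈ -0.0056818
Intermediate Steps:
V = -9 (V = -12 + 3 = -9)
Q(G) = (1 + G)*(31 + G)
1/Q(V) = 1/(31 + (-9)² + 32*(-9)) = 1/(31 + 81 - 288) = 1/(-176) = -1/176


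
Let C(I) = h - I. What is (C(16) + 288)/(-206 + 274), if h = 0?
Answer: 4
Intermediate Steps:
C(I) = -I (C(I) = 0 - I = -I)
(C(16) + 288)/(-206 + 274) = (-1*16 + 288)/(-206 + 274) = (-16 + 288)/68 = 272*(1/68) = 4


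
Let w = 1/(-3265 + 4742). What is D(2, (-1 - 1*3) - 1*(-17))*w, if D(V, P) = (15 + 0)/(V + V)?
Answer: 15/5908 ≈ 0.0025389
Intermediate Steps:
w = 1/1477 ≈ 0.00067705
D(V, P) = 15/(2*V) (D(V, P) = 15/((2*V)) = 15*(1/(2*V)) = 15/(2*V))
D(2, (-1 - 1*3) - 1*(-17))*w = ((15/2)/2)*(1/1477) = ((15/2)*(½))*(1/1477) = (15/4)*(1/1477) = 15/5908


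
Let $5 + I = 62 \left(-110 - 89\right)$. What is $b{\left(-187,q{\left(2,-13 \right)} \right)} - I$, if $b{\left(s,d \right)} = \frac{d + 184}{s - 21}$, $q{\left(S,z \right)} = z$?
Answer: $\frac{2567173}{208} \approx 12342.0$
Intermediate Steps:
$b{\left(s,d \right)} = \frac{184 + d}{-21 + s}$
$I = -12343$ ($I = -5 + 62 \left(-110 - 89\right) = -5 + 62 \left(-199\right) = -5 - 12338 = -12343$)
$b{\left(-187,q{\left(2,-13 \right)} \right)} - I = \frac{184 - 13}{-21 - 187} - -12343 = \frac{1}{-208} \cdot 171 + 12343 = \left(- \frac{1}{208}\right) 171 + 12343 = - \frac{171}{208} + 12343 = \frac{2567173}{208}$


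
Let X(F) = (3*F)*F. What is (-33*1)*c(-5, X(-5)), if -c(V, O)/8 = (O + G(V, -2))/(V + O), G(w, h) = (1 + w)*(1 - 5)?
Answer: 1716/5 ≈ 343.20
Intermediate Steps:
X(F) = 3*F²
G(w, h) = -4 - 4*w (G(w, h) = (1 + w)*(-4) = -4 - 4*w)
c(V, O) = -8*(-4 + O - 4*V)/(O + V) (c(V, O) = -8*(O + (-4 - 4*V))/(V + O) = -8*(-4 + O - 4*V)/(O + V))
(-33*1)*c(-5, X(-5)) = (-33*1)*(8*(4 - 3*(-5)² + 4*(-5))/(3*(-5)² - 5)) = -264*(4 - 3*25 - 20)/(3*25 - 5) = -264*(4 - 1*75 - 20)/(75 - 5) = -264*(4 - 75 - 20)/70 = -264*(-91)/70 = -33*(-52/5) = 1716/5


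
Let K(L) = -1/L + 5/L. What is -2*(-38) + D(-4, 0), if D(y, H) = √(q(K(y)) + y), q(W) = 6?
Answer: 76 + √2 ≈ 77.414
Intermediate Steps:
K(L) = 4/L
D(y, H) = √(6 + y)
-2*(-38) + D(-4, 0) = -2*(-38) + √(6 - 4) = 76 + √2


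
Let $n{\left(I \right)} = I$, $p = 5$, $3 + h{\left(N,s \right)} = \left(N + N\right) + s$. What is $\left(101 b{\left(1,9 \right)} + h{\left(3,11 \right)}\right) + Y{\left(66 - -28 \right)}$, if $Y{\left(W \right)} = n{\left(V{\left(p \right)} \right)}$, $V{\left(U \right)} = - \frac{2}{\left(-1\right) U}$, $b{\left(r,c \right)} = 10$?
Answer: $\frac{5122}{5} \approx 1024.4$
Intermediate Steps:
$h{\left(N,s \right)} = -3 + s + 2 N$ ($h{\left(N,s \right)} = -3 + \left(\left(N + N\right) + s\right) = -3 + \left(2 N + s\right) = -3 + \left(s + 2 N\right) = -3 + s + 2 N$)
$V{\left(U \right)} = \frac{2}{U}$ ($V{\left(U \right)} = - 2 \left(- \frac{1}{U}\right) = \frac{2}{U}$)
$Y{\left(W \right)} = \frac{2}{5}$
$\left(101 b{\left(1,9 \right)} + h{\left(3,11 \right)}\right) + Y{\left(66 - -28 \right)} = \left(101 \cdot 10 + \left(-3 + 11 + 2 \cdot 3\right)\right) + \frac{2}{5} = \left(1010 + \left(-3 + 11 + 6\right)\right) + \frac{2}{5} = \left(1010 + 14\right) + \frac{2}{5} = 1024 + \frac{2}{5} = \frac{5122}{5}$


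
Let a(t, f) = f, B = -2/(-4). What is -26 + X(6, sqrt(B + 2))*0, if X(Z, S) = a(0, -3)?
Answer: -26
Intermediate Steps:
B = 1/2 (B = -2*(-1/4) = 1/2 ≈ 0.50000)
X(Z, S) = -3
-26 + X(6, sqrt(B + 2))*0 = -26 - 3*0 = -26 + 0 = -26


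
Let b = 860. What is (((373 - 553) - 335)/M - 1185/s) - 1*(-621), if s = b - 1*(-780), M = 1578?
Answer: 160438379/258792 ≈ 619.95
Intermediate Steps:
s = 1640 (s = 860 - 1*(-780) = 860 + 780 = 1640)
(((373 - 553) - 335)/M - 1185/s) - 1*(-621) = (((373 - 553) - 335)/1578 - 1185/1640) - 1*(-621) = ((-180 - 335)*(1/1578) - 1185*1/1640) + 621 = (-515*1/1578 - 237/328) + 621 = (-515/1578 - 237/328) + 621 = -271453/258792 + 621 = 160438379/258792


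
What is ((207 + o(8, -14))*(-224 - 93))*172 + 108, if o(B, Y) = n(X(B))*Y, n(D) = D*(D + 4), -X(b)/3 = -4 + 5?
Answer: -13576368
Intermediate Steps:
X(b) = -3 (X(b) = -3*(-4 + 5) = -3*1 = -3)
n(D) = D*(4 + D)
o(B, Y) = -3*Y (o(B, Y) = (-3*(4 - 3))*Y = (-3*1)*Y = -3*Y)
((207 + o(8, -14))*(-224 - 93))*172 + 108 = ((207 - 3*(-14))*(-224 - 93))*172 + 108 = ((207 + 42)*(-317))*172 + 108 = (249*(-317))*172 + 108 = -78933*172 + 108 = -13576476 + 108 = -13576368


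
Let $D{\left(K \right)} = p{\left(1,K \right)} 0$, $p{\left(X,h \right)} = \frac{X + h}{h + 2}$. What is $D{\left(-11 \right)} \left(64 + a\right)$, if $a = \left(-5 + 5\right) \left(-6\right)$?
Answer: $0$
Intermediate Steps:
$p{\left(X,h \right)} = \frac{X + h}{2 + h}$
$a = 0$ ($a = 0 \left(-6\right) = 0$)
$D{\left(K \right)} = 0$ ($D{\left(K \right)} = \frac{1 + K}{2 + K} 0 = 0$)
$D{\left(-11 \right)} \left(64 + a\right) = 0 \left(64 + 0\right) = 0 \cdot 64 = 0$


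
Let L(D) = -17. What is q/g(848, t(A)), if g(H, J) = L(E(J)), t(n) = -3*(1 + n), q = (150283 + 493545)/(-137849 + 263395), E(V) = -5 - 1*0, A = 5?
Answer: -321914/1067141 ≈ -0.30166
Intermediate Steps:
E(V) = -5 (E(V) = -5 + 0 = -5)
q = 321914/62773 (q = 643828/125546 = 643828*(1/125546) = 321914/62773 ≈ 5.1282)
t(n) = -3 - 3*n
g(H, J) = -17
q/g(848, t(A)) = (321914/62773)/(-17) = (321914/62773)*(-1/17) = -321914/1067141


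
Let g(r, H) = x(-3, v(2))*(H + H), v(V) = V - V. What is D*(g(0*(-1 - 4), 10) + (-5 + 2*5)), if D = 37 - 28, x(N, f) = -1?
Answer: -135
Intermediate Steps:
v(V) = 0
g(r, H) = -2*H (g(r, H) = -(H + H) = -2*H)
D = 9
D*(g(0*(-1 - 4), 10) + (-5 + 2*5)) = 9*(-2*10 + (-5 + 2*5)) = 9*(-20 + (-5 + 10)) = 9*(-20 + 5) = 9*(-15) = -135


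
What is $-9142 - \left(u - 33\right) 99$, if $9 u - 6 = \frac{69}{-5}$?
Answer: $- \frac{28946}{5} \approx -5789.2$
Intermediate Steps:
$u = - \frac{13}{15}$ ($u = \frac{2}{3} + \frac{69 \frac{1}{-5}}{9} = \frac{2}{3} + \frac{69 \left(- \frac{1}{5}\right)}{9} = \frac{2}{3} + \frac{1}{9} \left(- \frac{69}{5}\right) = \frac{2}{3} - \frac{23}{15} = - \frac{13}{15} \approx -0.86667$)
$-9142 - \left(u - 33\right) 99 = -9142 - \left(- \frac{13}{15} - 33\right) 99 = -9142 - \left(- \frac{508}{15}\right) 99 = -9142 - - \frac{16764}{5} = -9142 + \frac{16764}{5} = - \frac{28946}{5}$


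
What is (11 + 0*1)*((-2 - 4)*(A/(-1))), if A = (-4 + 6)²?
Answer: 264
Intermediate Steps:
A = 4 (A = 2² = 4)
(11 + 0*1)*((-2 - 4)*(A/(-1))) = (11 + 0*1)*((-2 - 4)*(4/(-1))) = (11 + 0)*(-24*(-1)) = 11*(-6*(-4)) = 11*24 = 264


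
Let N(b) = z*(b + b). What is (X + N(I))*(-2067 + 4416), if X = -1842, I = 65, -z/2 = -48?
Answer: 24988662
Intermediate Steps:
z = 96 (z = -2*(-48) = 96)
N(b) = 192*b (N(b) = 96*(b + b) = 96*(2*b) = 192*b)
(X + N(I))*(-2067 + 4416) = (-1842 + 192*65)*(-2067 + 4416) = (-1842 + 12480)*2349 = 10638*2349 = 24988662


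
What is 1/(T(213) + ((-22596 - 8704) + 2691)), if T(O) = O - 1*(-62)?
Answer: -1/28334 ≈ -3.5293e-5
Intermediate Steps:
T(O) = 62 + O (T(O) = O + 62 = 62 + O)
1/(T(213) + ((-22596 - 8704) + 2691)) = 1/((62 + 213) + ((-22596 - 8704) + 2691)) = 1/(275 + (-31300 + 2691)) = 1/(275 - 28609) = 1/(-28334) = -1/28334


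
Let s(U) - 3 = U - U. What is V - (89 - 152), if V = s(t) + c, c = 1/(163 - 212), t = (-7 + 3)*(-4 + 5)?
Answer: 3233/49 ≈ 65.980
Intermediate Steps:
t = -4 (t = -4*1 = -4)
s(U) = 3 (s(U) = 3 + (U - U) = 3 + 0 = 3)
c = -1/49 (c = 1/(-49) = -1/49 ≈ -0.020408)
V = 146/49 (V = 3 - 1/49 = 146/49 ≈ 2.9796)
V - (89 - 152) = 146/49 - (89 - 152) = 146/49 - 1*(-63) = 146/49 + 63 = 3233/49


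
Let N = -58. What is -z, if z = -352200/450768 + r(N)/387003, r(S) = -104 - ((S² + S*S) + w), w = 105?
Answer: 5809559759/7268690346 ≈ 0.79926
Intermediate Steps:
r(S) = -209 - 2*S² (r(S) = -104 - ((S² + S*S) + 105) = -104 - ((S² + S²) + 105) = -104 - (2*S² + 105) = -104 - (105 + 2*S²) = -104 + (-105 - 2*S²) = -209 - 2*S²)
z = -5809559759/7268690346 (z = -352200/450768 + (-209 - 2*(-58)²)/387003 = -352200*1/450768 + (-209 - 2*3364)*(1/387003) = -14675/18782 + (-209 - 6728)*(1/387003) = -14675/18782 - 6937*1/387003 = -14675/18782 - 6937/387003 = -5809559759/7268690346 ≈ -0.79926)
-z = -1*(-5809559759/7268690346) = 5809559759/7268690346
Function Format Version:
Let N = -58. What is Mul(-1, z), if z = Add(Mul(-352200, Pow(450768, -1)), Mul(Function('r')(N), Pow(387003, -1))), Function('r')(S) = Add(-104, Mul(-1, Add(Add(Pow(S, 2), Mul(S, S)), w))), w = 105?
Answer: Rational(5809559759, 7268690346) ≈ 0.79926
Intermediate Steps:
Function('r')(S) = Add(-209, Mul(-2, Pow(S, 2))) (Function('r')(S) = Add(-104, Mul(-1, Add(Add(Pow(S, 2), Mul(S, S)), 105))) = Add(-104, Mul(-1, Add(Add(Pow(S, 2), Pow(S, 2)), 105))) = Add(-104, Mul(-1, Add(Mul(2, Pow(S, 2)), 105))) = Add(-104, Mul(-1, Add(105, Mul(2, Pow(S, 2))))) = Add(-104, Add(-105, Mul(-2, Pow(S, 2)))) = Add(-209, Mul(-2, Pow(S, 2))))
z = Rational(-5809559759, 7268690346) (z = Add(Mul(-352200, Pow(450768, -1)), Mul(Add(-209, Mul(-2, Pow(-58, 2))), Pow(387003, -1))) = Add(Mul(-352200, Rational(1, 450768)), Mul(Add(-209, Mul(-2, 3364)), Rational(1, 387003))) = Add(Rational(-14675, 18782), Mul(Add(-209, -6728), Rational(1, 387003))) = Add(Rational(-14675, 18782), Mul(-6937, Rational(1, 387003))) = Add(Rational(-14675, 18782), Rational(-6937, 387003)) = Rational(-5809559759, 7268690346) ≈ -0.79926)
Mul(-1, z) = Mul(-1, Rational(-5809559759, 7268690346)) = Rational(5809559759, 7268690346)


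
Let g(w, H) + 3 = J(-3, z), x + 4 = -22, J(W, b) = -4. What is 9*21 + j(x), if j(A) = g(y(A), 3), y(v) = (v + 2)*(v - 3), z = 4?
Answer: 182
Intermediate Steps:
y(v) = (-3 + v)*(2 + v) (y(v) = (2 + v)*(-3 + v) = (-3 + v)*(2 + v))
x = -26 (x = -4 - 22 = -26)
g(w, H) = -7 (g(w, H) = -3 - 4 = -7)
j(A) = -7
9*21 + j(x) = 9*21 - 7 = 189 - 7 = 182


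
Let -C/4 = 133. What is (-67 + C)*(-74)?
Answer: 44326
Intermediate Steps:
C = -532 (C = -4*133 = -532)
(-67 + C)*(-74) = (-67 - 532)*(-74) = -599*(-74) = 44326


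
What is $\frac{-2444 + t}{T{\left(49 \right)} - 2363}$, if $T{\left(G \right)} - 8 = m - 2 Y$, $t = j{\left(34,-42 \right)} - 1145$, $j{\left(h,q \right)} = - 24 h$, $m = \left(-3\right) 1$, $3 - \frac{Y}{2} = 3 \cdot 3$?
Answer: $\frac{4405}{2334} \approx 1.8873$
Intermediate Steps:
$Y = -12$ ($Y = 6 - 2 \cdot 3 \cdot 3 = 6 - 18 = -12$)
$m = -3$
$t = -1961$ ($t = \left(-24\right) 34 - 1145 = -816 - 1145 = -1961$)
$T{\left(G \right)} = 29$ ($T{\left(G \right)} = 8 - -21 = 8 + \left(-3 + 24\right) = 8 + 21 = 29$)
$\frac{-2444 + t}{T{\left(49 \right)} - 2363} = \frac{-2444 - 1961}{29 - 2363} = - \frac{4405}{-2334} = \left(-4405\right) \left(- \frac{1}{2334}\right) = \frac{4405}{2334}$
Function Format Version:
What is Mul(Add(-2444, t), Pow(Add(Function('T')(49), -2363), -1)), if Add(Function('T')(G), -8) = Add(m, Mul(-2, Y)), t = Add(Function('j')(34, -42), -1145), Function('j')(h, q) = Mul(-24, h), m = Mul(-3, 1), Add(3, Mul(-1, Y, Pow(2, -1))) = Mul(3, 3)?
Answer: Rational(4405, 2334) ≈ 1.8873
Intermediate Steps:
Y = -12 (Y = Add(6, Mul(-2, Mul(3, 3))) = Add(6, Mul(-2, 9)) = Add(6, -18) = -12)
m = -3
t = -1961 (t = Add(Mul(-24, 34), -1145) = Add(-816, -1145) = -1961)
Function('T')(G) = 29 (Function('T')(G) = Add(8, Add(-3, Mul(-2, -12))) = Add(8, Add(-3, 24)) = Add(8, 21) = 29)
Mul(Add(-2444, t), Pow(Add(Function('T')(49), -2363), -1)) = Mul(Add(-2444, -1961), Pow(Add(29, -2363), -1)) = Mul(-4405, Pow(-2334, -1)) = Mul(-4405, Rational(-1, 2334)) = Rational(4405, 2334)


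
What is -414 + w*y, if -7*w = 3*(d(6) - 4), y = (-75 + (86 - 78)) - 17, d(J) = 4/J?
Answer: -534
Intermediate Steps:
y = -84 (y = (-75 + 8) - 17 = -67 - 17 = -84)
w = 10/7 (w = -3*(4/6 - 4)/7 = -3*(4*(⅙) - 4)/7 = -3*(⅔ - 4)/7 = -3*(-10)/(7*3) = -⅐*(-10) = 10/7 ≈ 1.4286)
-414 + w*y = -414 + (10/7)*(-84) = -414 - 120 = -534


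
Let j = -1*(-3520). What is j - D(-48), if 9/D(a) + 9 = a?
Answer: 66883/19 ≈ 3520.2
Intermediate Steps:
j = 3520
D(a) = 9/(-9 + a)
j - D(-48) = 3520 - 9/(-9 - 48) = 3520 - 9/(-57) = 3520 - 9*(-1)/57 = 3520 - 1*(-3/19) = 3520 + 3/19 = 66883/19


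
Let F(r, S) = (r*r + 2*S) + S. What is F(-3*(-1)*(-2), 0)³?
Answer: 46656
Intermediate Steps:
F(r, S) = r² + 3*S (F(r, S) = (r² + 2*S) + S = r² + 3*S)
F(-3*(-1)*(-2), 0)³ = ((-3*(-1)*(-2))² + 3*0)³ = ((3*(-2))² + 0)³ = ((-6)² + 0)³ = (36 + 0)³ = 36³ = 46656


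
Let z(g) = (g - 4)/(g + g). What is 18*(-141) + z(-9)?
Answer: -45671/18 ≈ -2537.3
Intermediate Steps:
z(g) = (-4 + g)/(2*g) (z(g) = (-4 + g)/((2*g)) = (-4 + g)*(1/(2*g)) = (-4 + g)/(2*g))
18*(-141) + z(-9) = 18*(-141) + (½)*(-4 - 9)/(-9) = -2538 + (½)*(-⅑)*(-13) = -2538 + 13/18 = -45671/18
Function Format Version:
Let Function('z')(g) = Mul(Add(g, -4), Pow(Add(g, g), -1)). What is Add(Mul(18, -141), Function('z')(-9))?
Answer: Rational(-45671, 18) ≈ -2537.3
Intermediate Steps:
Function('z')(g) = Mul(Rational(1, 2), Pow(g, -1), Add(-4, g)) (Function('z')(g) = Mul(Add(-4, g), Pow(Mul(2, g), -1)) = Mul(Add(-4, g), Mul(Rational(1, 2), Pow(g, -1))) = Mul(Rational(1, 2), Pow(g, -1), Add(-4, g)))
Add(Mul(18, -141), Function('z')(-9)) = Add(Mul(18, -141), Mul(Rational(1, 2), Pow(-9, -1), Add(-4, -9))) = Add(-2538, Mul(Rational(1, 2), Rational(-1, 9), -13)) = Add(-2538, Rational(13, 18)) = Rational(-45671, 18)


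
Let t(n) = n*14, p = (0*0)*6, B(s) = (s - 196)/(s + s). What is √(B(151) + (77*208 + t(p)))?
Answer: √1460709674/302 ≈ 126.55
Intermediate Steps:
B(s) = (-196 + s)/(2*s) (B(s) = (-196 + s)/((2*s)) = (-196 + s)*(1/(2*s)) = (-196 + s)/(2*s))
p = 0 (p = 0*6 = 0)
t(n) = 14*n
√(B(151) + (77*208 + t(p))) = √((½)*(-196 + 151)/151 + (77*208 + 14*0)) = √((½)*(1/151)*(-45) + (16016 + 0)) = √(-45/302 + 16016) = √(4836787/302) = √1460709674/302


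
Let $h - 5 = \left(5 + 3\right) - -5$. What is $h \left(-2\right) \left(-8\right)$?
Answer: $288$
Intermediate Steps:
$h = 18$ ($h = 5 + \left(\left(5 + 3\right) - -5\right) = 5 + \left(8 + 5\right) = 5 + 13 = 18$)
$h \left(-2\right) \left(-8\right) = 18 \left(-2\right) \left(-8\right) = \left(-36\right) \left(-8\right) = 288$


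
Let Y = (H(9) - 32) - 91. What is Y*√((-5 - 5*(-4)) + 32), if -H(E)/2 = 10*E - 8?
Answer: -287*√47 ≈ -1967.6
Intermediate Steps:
H(E) = 16 - 20*E (H(E) = -2*(10*E - 8) = -2*(-8 + 10*E) = 16 - 20*E)
Y = -287 (Y = ((16 - 20*9) - 32) - 91 = ((16 - 180) - 32) - 91 = (-164 - 32) - 91 = -196 - 91 = -287)
Y*√((-5 - 5*(-4)) + 32) = -287*√((-5 - 5*(-4)) + 32) = -287*√((-5 + 20) + 32) = -287*√(15 + 32) = -287*√47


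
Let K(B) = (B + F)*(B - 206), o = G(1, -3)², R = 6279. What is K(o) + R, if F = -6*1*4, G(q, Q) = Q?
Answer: 9234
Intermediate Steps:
F = -24 (F = -6*4 = -24)
o = 9 (o = (-3)² = 9)
K(B) = (-206 + B)*(-24 + B) (K(B) = (B - 24)*(B - 206) = (-24 + B)*(-206 + B) = (-206 + B)*(-24 + B))
K(o) + R = (4944 + 9² - 230*9) + 6279 = (4944 + 81 - 2070) + 6279 = 2955 + 6279 = 9234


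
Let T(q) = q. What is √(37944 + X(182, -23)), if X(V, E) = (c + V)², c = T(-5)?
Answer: 3*√7697 ≈ 263.20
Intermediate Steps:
c = -5
X(V, E) = (-5 + V)²
√(37944 + X(182, -23)) = √(37944 + (-5 + 182)²) = √(37944 + 177²) = √(37944 + 31329) = √69273 = 3*√7697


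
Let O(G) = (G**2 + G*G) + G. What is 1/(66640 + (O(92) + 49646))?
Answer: 1/133306 ≈ 7.5015e-6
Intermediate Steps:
O(G) = G + 2*G**2 (O(G) = (G**2 + G**2) + G = 2*G**2 + G = G + 2*G**2)
1/(66640 + (O(92) + 49646)) = 1/(66640 + (92*(1 + 2*92) + 49646)) = 1/(66640 + (92*(1 + 184) + 49646)) = 1/(66640 + (92*185 + 49646)) = 1/(66640 + (17020 + 49646)) = 1/(66640 + 66666) = 1/133306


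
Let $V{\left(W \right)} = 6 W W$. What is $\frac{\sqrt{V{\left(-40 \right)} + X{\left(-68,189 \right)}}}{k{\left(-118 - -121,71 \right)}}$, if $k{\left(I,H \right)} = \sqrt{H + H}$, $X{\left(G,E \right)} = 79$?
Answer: $\frac{\sqrt{1374418}}{142} \approx 8.256$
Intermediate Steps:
$k{\left(I,H \right)} = \sqrt{2} \sqrt{H}$ ($k{\left(I,H \right)} = \sqrt{2 H} = \sqrt{2} \sqrt{H}$)
$V{\left(W \right)} = 6 W^{2}$
$\frac{\sqrt{V{\left(-40 \right)} + X{\left(-68,189 \right)}}}{k{\left(-118 - -121,71 \right)}} = \frac{\sqrt{6 \left(-40\right)^{2} + 79}}{\sqrt{2} \sqrt{71}} = \frac{\sqrt{6 \cdot 1600 + 79}}{\sqrt{142}} = \sqrt{9600 + 79} \frac{\sqrt{142}}{142} = \sqrt{9679} \frac{\sqrt{142}}{142} = \frac{\sqrt{1374418}}{142}$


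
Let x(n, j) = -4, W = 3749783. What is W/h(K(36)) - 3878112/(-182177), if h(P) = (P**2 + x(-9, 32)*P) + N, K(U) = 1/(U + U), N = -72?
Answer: -3539867333425824/68049485695 ≈ -52019.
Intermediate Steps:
K(U) = 1/(2*U)
h(P) = -72 + P**2 - 4*P (h(P) = (P**2 - 4*P) - 72 = -72 + P**2 - 4*P)
W/h(K(36)) - 3878112/(-182177) = 3749783/(-72 + ((1/2)/36)**2 - 2/36) - 3878112/(-182177) = 3749783/(-72 + ((1/2)*(1/36))**2 - 2/36) - 3878112*(-1/182177) = 3749783/(-72 + (1/72)**2 - 4*1/72) + 3878112/182177 = 3749783/(-72 + 1/5184 - 1/18) + 3878112/182177 = 3749783/(-373535/5184) + 3878112/182177 = 3749783*(-5184/373535) + 3878112/182177 = -19438875072/373535 + 3878112/182177 = -3539867333425824/68049485695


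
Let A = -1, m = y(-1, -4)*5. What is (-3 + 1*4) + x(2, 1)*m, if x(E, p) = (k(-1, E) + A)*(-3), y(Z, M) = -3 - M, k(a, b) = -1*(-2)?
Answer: -14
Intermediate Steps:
k(a, b) = 2
m = 5 (m = (-3 - 1*(-4))*5 = (-3 + 4)*5 = 1*5 = 5)
x(E, p) = -3 (x(E, p) = (2 - 1)*(-3) = 1*(-3) = -3)
(-3 + 1*4) + x(2, 1)*m = (-3 + 1*4) - 3*5 = (-3 + 4) - 15 = 1 - 15 = -14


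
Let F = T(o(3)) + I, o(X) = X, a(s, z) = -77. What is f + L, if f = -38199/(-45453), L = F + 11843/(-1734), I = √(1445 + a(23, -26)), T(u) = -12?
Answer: -472616279/26271834 + 6*√38 ≈ 18.997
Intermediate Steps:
I = 6*√38 (I = √(1445 - 77) = √1368 = 6*√38 ≈ 36.987)
F = -12 + 6*√38 ≈ 24.986
L = -32651/1734 + 6*√38 (L = (-12 + 6*√38) + 11843/(-1734) = (-12 + 6*√38) + 11843*(-1/1734) = (-12 + 6*√38) - 11843/1734 = -32651/1734 + 6*√38 ≈ 18.157)
f = 12733/15151 (f = -38199*(-1/45453) = 12733/15151 ≈ 0.84041)
f + L = 12733/15151 + (-32651/1734 + 6*√38) = -472616279/26271834 + 6*√38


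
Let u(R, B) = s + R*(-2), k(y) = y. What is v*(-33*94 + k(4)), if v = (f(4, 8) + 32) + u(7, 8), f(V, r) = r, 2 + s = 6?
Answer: -92940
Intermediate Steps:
s = 4 (s = -2 + 6 = 4)
u(R, B) = 4 - 2*R (u(R, B) = 4 + R*(-2) = 4 - 2*R)
v = 30 (v = (8 + 32) + (4 - 2*7) = 40 + (4 - 14) = 40 - 10 = 30)
v*(-33*94 + k(4)) = 30*(-33*94 + 4) = 30*(-3102 + 4) = 30*(-3098) = -92940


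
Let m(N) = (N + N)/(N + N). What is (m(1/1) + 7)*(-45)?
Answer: -360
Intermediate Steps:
m(N) = 1 (m(N) = (2*N)/((2*N)) = (2*N)*(1/(2*N)) = 1)
(m(1/1) + 7)*(-45) = (1 + 7)*(-45) = 8*(-45) = -360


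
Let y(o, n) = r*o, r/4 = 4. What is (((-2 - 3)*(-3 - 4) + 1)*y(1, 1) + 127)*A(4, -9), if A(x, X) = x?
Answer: 2812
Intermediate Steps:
r = 16 (r = 4*4 = 16)
y(o, n) = 16*o
(((-2 - 3)*(-3 - 4) + 1)*y(1, 1) + 127)*A(4, -9) = (((-2 - 3)*(-3 - 4) + 1)*(16*1) + 127)*4 = ((-5*(-7) + 1)*16 + 127)*4 = ((35 + 1)*16 + 127)*4 = (36*16 + 127)*4 = (576 + 127)*4 = 703*4 = 2812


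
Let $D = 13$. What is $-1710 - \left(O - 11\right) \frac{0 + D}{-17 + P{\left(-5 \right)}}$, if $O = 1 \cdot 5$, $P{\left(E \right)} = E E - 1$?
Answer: $- \frac{11892}{7} \approx -1698.9$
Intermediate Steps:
$P{\left(E \right)} = -1 + E^{2}$ ($P{\left(E \right)} = E^{2} - 1 = -1 + E^{2}$)
$O = 5$
$-1710 - \left(O - 11\right) \frac{0 + D}{-17 + P{\left(-5 \right)}} = -1710 - \left(5 - 11\right) \frac{0 + 13}{-17 - \left(1 - \left(-5\right)^{2}\right)} = -1710 - - 6 \frac{13}{-17 + \left(-1 + 25\right)} = -1710 - - 6 \frac{13}{-17 + 24} = -1710 - - 6 \cdot \frac{13}{7} = -1710 - - 6 \cdot 13 \cdot \frac{1}{7} = -1710 - \left(-6\right) \frac{13}{7} = -1710 - - \frac{78}{7} = -1710 + \frac{78}{7} = - \frac{11892}{7}$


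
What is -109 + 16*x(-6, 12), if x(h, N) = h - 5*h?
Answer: 275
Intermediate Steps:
x(h, N) = -4*h
-109 + 16*x(-6, 12) = -109 + 16*(-4*(-6)) = -109 + 16*24 = -109 + 384 = 275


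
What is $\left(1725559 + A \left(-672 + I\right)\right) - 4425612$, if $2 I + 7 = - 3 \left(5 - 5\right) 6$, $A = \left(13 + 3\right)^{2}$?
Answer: $-2872981$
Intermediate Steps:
$A = 256$ ($A = 16^{2} = 256$)
$I = - \frac{7}{2}$ ($I = - \frac{7}{2} + \frac{- 3 \left(5 - 5\right) 6}{2} = - \frac{7}{2} + \frac{\left(-3\right) 0 \cdot 6}{2} = - \frac{7}{2} + \frac{0 \cdot 6}{2} = - \frac{7}{2} + \frac{1}{2} \cdot 0 = - \frac{7}{2} + 0 = - \frac{7}{2} \approx -3.5$)
$\left(1725559 + A \left(-672 + I\right)\right) - 4425612 = \left(1725559 + 256 \left(-672 - \frac{7}{2}\right)\right) - 4425612 = \left(1725559 + 256 \left(- \frac{1351}{2}\right)\right) - 4425612 = \left(1725559 - 172928\right) - 4425612 = 1552631 - 4425612 = -2872981$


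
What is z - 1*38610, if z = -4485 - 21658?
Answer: -64753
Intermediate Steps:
z = -26143
z - 1*38610 = -26143 - 1*38610 = -26143 - 38610 = -64753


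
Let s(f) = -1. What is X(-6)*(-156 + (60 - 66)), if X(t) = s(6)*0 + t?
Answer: 972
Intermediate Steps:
X(t) = t (X(t) = -1*0 + t = 0 + t = t)
X(-6)*(-156 + (60 - 66)) = -6*(-156 + (60 - 66)) = -6*(-156 - 6) = -6*(-162) = 972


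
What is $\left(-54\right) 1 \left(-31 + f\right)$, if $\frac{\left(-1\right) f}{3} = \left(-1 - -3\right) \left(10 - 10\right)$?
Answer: $1674$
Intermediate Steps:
$f = 0$ ($f = - 3 \left(-1 - -3\right) \left(10 - 10\right) = - 3 \left(-1 + 3\right) 0 = - 3 \cdot 2 \cdot 0 = \left(-3\right) 0 = 0$)
$\left(-54\right) 1 \left(-31 + f\right) = \left(-54\right) 1 \left(-31 + 0\right) = \left(-54\right) \left(-31\right) = 1674$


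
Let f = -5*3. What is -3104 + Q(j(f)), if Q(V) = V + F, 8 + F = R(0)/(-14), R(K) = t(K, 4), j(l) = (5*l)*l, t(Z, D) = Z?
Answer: -1987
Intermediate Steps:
f = -15
j(l) = 5*l**2
R(K) = K
F = -8 (F = -8 + 0/(-14) = -8 + 0*(-1/14) = -8 + 0 = -8)
Q(V) = -8 + V (Q(V) = V - 8 = -8 + V)
-3104 + Q(j(f)) = -3104 + (-8 + 5*(-15)**2) = -3104 + (-8 + 5*225) = -3104 + (-8 + 1125) = -3104 + 1117 = -1987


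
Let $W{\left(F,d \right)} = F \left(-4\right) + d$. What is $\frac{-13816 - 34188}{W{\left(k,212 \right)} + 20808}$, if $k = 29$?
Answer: $- \frac{12001}{5226} \approx -2.2964$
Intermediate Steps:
$W{\left(F,d \right)} = d - 4 F$ ($W{\left(F,d \right)} = - 4 F + d = d - 4 F$)
$\frac{-13816 - 34188}{W{\left(k,212 \right)} + 20808} = \frac{-13816 - 34188}{\left(212 - 116\right) + 20808} = - \frac{48004}{\left(212 - 116\right) + 20808} = - \frac{48004}{96 + 20808} = - \frac{48004}{20904} = \left(-48004\right) \frac{1}{20904} = - \frac{12001}{5226}$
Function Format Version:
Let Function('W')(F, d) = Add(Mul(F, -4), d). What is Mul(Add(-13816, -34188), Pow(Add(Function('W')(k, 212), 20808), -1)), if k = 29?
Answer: Rational(-12001, 5226) ≈ -2.2964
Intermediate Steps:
Function('W')(F, d) = Add(d, Mul(-4, F)) (Function('W')(F, d) = Add(Mul(-4, F), d) = Add(d, Mul(-4, F)))
Mul(Add(-13816, -34188), Pow(Add(Function('W')(k, 212), 20808), -1)) = Mul(Add(-13816, -34188), Pow(Add(Add(212, Mul(-4, 29)), 20808), -1)) = Mul(-48004, Pow(Add(Add(212, -116), 20808), -1)) = Mul(-48004, Pow(Add(96, 20808), -1)) = Mul(-48004, Pow(20904, -1)) = Mul(-48004, Rational(1, 20904)) = Rational(-12001, 5226)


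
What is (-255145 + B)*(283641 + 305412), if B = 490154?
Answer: 138432756477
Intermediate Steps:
(-255145 + B)*(283641 + 305412) = (-255145 + 490154)*(283641 + 305412) = 235009*589053 = 138432756477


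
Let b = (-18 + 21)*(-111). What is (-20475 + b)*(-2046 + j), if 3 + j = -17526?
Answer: 407316600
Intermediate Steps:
j = -17529 (j = -3 - 17526 = -17529)
b = -333 (b = 3*(-111) = -333)
(-20475 + b)*(-2046 + j) = (-20475 - 333)*(-2046 - 17529) = -20808*(-19575) = 407316600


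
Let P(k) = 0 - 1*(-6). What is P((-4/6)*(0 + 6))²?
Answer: 36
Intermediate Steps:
P(k) = 6 (P(k) = 0 + 6 = 6)
P((-4/6)*(0 + 6))² = 6² = 36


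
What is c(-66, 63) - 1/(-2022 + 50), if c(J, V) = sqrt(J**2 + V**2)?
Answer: 1/1972 + 15*sqrt(37) ≈ 91.242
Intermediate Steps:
c(-66, 63) - 1/(-2022 + 50) = sqrt((-66)**2 + 63**2) - 1/(-2022 + 50) = sqrt(4356 + 3969) - 1/(-1972) = sqrt(8325) - 1*(-1/1972) = 15*sqrt(37) + 1/1972 = 1/1972 + 15*sqrt(37)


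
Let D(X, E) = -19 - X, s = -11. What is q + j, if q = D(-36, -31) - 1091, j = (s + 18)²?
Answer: -1025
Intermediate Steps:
j = 49 (j = (-11 + 18)² = 7² = 49)
q = -1074 (q = (-19 - 1*(-36)) - 1091 = (-19 + 36) - 1091 = 17 - 1091 = -1074)
q + j = -1074 + 49 = -1025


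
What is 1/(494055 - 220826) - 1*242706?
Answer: -66314317673/273229 ≈ -2.4271e+5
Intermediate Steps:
1/(494055 - 220826) - 1*242706 = 1/273229 - 242706 = -66314317673/273229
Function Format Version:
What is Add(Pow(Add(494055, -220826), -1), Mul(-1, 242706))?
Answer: Rational(-66314317673, 273229) ≈ -2.4271e+5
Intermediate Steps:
Add(Pow(Add(494055, -220826), -1), Mul(-1, 242706)) = Add(Pow(273229, -1), -242706) = Add(Rational(1, 273229), -242706) = Rational(-66314317673, 273229)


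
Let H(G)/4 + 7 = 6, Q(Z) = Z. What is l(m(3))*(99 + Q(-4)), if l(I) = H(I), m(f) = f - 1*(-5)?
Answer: -380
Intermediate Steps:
m(f) = 5 + f (m(f) = f + 5 = 5 + f)
H(G) = -4 (H(G) = -28 + 4*6 = -28 + 24 = -4)
l(I) = -4
l(m(3))*(99 + Q(-4)) = -4*(99 - 4) = -4*95 = -380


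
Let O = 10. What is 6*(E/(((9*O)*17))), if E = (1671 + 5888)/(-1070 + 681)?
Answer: -7559/99195 ≈ -0.076203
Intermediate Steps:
E = -7559/389 (E = 7559/(-389) = 7559*(-1/389) = -7559/389 ≈ -19.432)
6*(E/(((9*O)*17))) = 6*(-7559/(389*((9*10)*17))) = 6*(-7559/(389*(90*17))) = 6*(-7559/389/1530) = 6*(-7559/389*1/1530) = 6*(-7559/595170) = -7559/99195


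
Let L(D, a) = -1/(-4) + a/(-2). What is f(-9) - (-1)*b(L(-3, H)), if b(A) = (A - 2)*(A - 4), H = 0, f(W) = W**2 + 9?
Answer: 1545/16 ≈ 96.563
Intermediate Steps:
f(W) = 9 + W**2
L(D, a) = 1/4 - a/2 (L(D, a) = -1*(-1/4) + a*(-1/2) = 1/4 - a/2)
b(A) = (-4 + A)*(-2 + A) (b(A) = (-2 + A)*(-4 + A) = (-4 + A)*(-2 + A))
f(-9) - (-1)*b(L(-3, H)) = (9 + (-9)**2) - (-1)*(8 + (1/4 - 1/2*0)**2 - 6*(1/4 - 1/2*0)) = (9 + 81) - (-1)*(8 + (1/4 + 0)**2 - 6*(1/4 + 0)) = 90 - (-1)*(8 + (1/4)**2 - 6*1/4) = 90 - (-1)*(8 + 1/16 - 3/2) = 90 - (-1)*105/16 = 90 - 1*(-105/16) = 90 + 105/16 = 1545/16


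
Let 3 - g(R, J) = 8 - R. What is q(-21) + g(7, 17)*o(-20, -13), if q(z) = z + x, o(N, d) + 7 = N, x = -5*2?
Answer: -85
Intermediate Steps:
g(R, J) = -5 + R (g(R, J) = 3 - (8 - R) = 3 + (-8 + R) = -5 + R)
x = -10
o(N, d) = -7 + N
q(z) = -10 + z (q(z) = z - 10 = -10 + z)
q(-21) + g(7, 17)*o(-20, -13) = (-10 - 21) + (-5 + 7)*(-7 - 20) = -31 + 2*(-27) = -31 - 54 = -85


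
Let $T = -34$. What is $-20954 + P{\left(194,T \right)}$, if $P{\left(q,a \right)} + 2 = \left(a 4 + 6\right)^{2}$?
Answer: $-4056$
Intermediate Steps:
$P{\left(q,a \right)} = -2 + \left(6 + 4 a\right)^{2}$ ($P{\left(q,a \right)} = -2 + \left(a 4 + 6\right)^{2} = -2 + \left(4 a + 6\right)^{2} = -2 + \left(6 + 4 a\right)^{2}$)
$-20954 + P{\left(194,T \right)} = -20954 + \left(34 + 16 \left(-34\right)^{2} + 48 \left(-34\right)\right) = -20954 + \left(34 + 16 \cdot 1156 - 1632\right) = -20954 + \left(34 + 18496 - 1632\right) = -20954 + 16898 = -4056$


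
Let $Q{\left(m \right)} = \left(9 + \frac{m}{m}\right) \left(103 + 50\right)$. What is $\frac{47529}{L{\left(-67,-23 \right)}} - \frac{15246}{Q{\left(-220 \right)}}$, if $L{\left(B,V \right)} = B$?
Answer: $- \frac{4096714}{5695} \approx -719.35$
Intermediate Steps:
$Q{\left(m \right)} = 1530$ ($Q{\left(m \right)} = \left(9 + 1\right) 153 = 10 \cdot 153 = 1530$)
$\frac{47529}{L{\left(-67,-23 \right)}} - \frac{15246}{Q{\left(-220 \right)}} = \frac{47529}{-67} - \frac{15246}{1530} = 47529 \left(- \frac{1}{67}\right) - \frac{847}{85} = - \frac{47529}{67} - \frac{847}{85} = - \frac{4096714}{5695}$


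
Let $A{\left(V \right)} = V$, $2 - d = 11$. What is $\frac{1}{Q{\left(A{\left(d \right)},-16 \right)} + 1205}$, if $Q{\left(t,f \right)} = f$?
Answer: $\frac{1}{1189} \approx 0.00084104$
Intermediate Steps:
$d = -9$ ($d = 2 - 11 = -9$)
$\frac{1}{Q{\left(A{\left(d \right)},-16 \right)} + 1205} = \frac{1}{-16 + 1205} = \frac{1}{1189}$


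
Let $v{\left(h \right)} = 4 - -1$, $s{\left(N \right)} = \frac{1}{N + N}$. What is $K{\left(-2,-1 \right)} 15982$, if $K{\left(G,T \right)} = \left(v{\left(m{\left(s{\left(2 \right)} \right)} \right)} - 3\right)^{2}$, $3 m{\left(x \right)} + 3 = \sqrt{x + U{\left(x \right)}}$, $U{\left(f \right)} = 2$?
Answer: $63928$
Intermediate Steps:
$s{\left(N \right)} = \frac{1}{2 N}$
$m{\left(x \right)} = -1 + \frac{\sqrt{2 + x}}{3}$ ($m{\left(x \right)} = -1 + \frac{\sqrt{x + 2}}{3} = -1 + \frac{\sqrt{2 + x}}{3}$)
$v{\left(h \right)} = 5$ ($v{\left(h \right)} = 4 + 1 = 5$)
$K{\left(G,T \right)} = 4$ ($K{\left(G,T \right)} = \left(5 - 3\right)^{2} = 2^{2} = 4$)
$K{\left(-2,-1 \right)} 15982 = 4 \cdot 15982 = 63928$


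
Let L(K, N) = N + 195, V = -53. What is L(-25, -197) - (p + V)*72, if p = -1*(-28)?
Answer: 1798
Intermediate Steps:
p = 28
L(K, N) = 195 + N
L(-25, -197) - (p + V)*72 = (195 - 197) - (28 - 53)*72 = -2 - (-25)*72 = -2 - 1*(-1800) = -2 + 1800 = 1798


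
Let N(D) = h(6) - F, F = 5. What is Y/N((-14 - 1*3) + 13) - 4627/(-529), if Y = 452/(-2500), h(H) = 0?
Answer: 14519152/1653125 ≈ 8.7829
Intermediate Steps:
N(D) = -5 (N(D) = 0 - 1*5 = 0 - 5 = -5)
Y = -113/625 (Y = 452*(-1/2500) = -113/625 ≈ -0.18080)
Y/N((-14 - 1*3) + 13) - 4627/(-529) = -113/625/(-5) - 4627/(-529) = -113/625*(-⅕) - 4627*(-1/529) = 113/3125 + 4627/529 = 14519152/1653125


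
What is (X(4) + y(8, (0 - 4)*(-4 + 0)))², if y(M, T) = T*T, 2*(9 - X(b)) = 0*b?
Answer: 70225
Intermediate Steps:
X(b) = 9 (X(b) = 9 - 0*b = 9 - ½*0 = 9 + 0 = 9)
y(M, T) = T²
(X(4) + y(8, (0 - 4)*(-4 + 0)))² = (9 + ((0 - 4)*(-4 + 0))²)² = (9 + (-4*(-4))²)² = (9 + 16²)² = (9 + 256)² = 265² = 70225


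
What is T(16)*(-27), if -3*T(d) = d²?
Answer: 2304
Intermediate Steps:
T(d) = -d²/3
T(16)*(-27) = -⅓*16²*(-27) = -⅓*256*(-27) = -256/3*(-27) = 2304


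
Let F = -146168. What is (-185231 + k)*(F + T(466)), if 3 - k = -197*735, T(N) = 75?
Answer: 5906978269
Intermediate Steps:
k = 144798 (k = 3 - (-197)*735 = 3 - 1*(-144795) = 3 + 144795 = 144798)
(-185231 + k)*(F + T(466)) = (-185231 + 144798)*(-146168 + 75) = -40433*(-146093) = 5906978269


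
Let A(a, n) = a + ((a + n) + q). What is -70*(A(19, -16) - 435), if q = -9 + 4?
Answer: 29260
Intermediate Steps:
q = -5
A(a, n) = -5 + n + 2*a (A(a, n) = a + ((a + n) - 5) = a + (-5 + a + n) = -5 + n + 2*a)
-70*(A(19, -16) - 435) = -70*((-5 - 16 + 2*19) - 435) = -70*((-5 - 16 + 38) - 435) = -70*(17 - 435) = -70*(-418) = 29260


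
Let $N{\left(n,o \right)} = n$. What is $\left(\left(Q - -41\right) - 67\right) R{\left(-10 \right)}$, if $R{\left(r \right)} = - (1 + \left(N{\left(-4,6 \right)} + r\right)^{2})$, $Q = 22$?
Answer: $788$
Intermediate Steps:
$R{\left(r \right)} = -1 - \left(-4 + r\right)^{2}$ ($R{\left(r \right)} = - (1 + \left(-4 + r\right)^{2}) = -1 - \left(-4 + r\right)^{2}$)
$\left(\left(Q - -41\right) - 67\right) R{\left(-10 \right)} = \left(\left(22 - -41\right) - 67\right) \left(-1 - \left(-4 - 10\right)^{2}\right) = \left(\left(22 + 41\right) - 67\right) \left(-1 - \left(-14\right)^{2}\right) = \left(63 - 67\right) \left(-1 - 196\right) = - 4 \left(-1 - 196\right) = \left(-4\right) \left(-197\right) = 788$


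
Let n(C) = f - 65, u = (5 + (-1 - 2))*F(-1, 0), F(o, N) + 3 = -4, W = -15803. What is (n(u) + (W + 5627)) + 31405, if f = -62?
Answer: 21102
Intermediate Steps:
F(o, N) = -7 (F(o, N) = -3 - 4 = -7)
u = -14 (u = (5 + (-1 - 2))*(-7) = (5 - 3)*(-7) = 2*(-7) = -14)
n(C) = -127 (n(C) = -62 - 65 = -127)
(n(u) + (W + 5627)) + 31405 = (-127 + (-15803 + 5627)) + 31405 = (-127 - 10176) + 31405 = -10303 + 31405 = 21102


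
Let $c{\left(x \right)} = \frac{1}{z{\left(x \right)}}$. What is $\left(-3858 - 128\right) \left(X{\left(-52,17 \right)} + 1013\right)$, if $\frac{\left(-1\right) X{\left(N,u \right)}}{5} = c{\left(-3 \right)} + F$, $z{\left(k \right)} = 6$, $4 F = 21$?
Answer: $- \frac{23579183}{6} \approx -3.9299 \cdot 10^{6}$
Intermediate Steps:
$F = \frac{21}{4}$ ($F = \frac{1}{4} \cdot 21 = \frac{21}{4} \approx 5.25$)
$c{\left(x \right)} = \frac{1}{6}$
$X{\left(N,u \right)} = - \frac{325}{12}$ ($X{\left(N,u \right)} = - 5 \left(\frac{1}{6} + \frac{21}{4}\right) = \left(-5\right) \frac{65}{12} = - \frac{325}{12}$)
$\left(-3858 - 128\right) \left(X{\left(-52,17 \right)} + 1013\right) = \left(-3858 - 128\right) \left(- \frac{325}{12} + 1013\right) = \left(-3858 - 128\right) \frac{11831}{12} = \left(-3986\right) \frac{11831}{12} = - \frac{23579183}{6}$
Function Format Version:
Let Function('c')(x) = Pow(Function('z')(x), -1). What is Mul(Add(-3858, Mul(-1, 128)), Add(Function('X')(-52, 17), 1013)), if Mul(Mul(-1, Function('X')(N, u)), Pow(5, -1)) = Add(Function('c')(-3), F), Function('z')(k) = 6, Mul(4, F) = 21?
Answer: Rational(-23579183, 6) ≈ -3.9299e+6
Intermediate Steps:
F = Rational(21, 4) (F = Mul(Rational(1, 4), 21) = Rational(21, 4) ≈ 5.2500)
Function('c')(x) = Rational(1, 6) (Function('c')(x) = Pow(6, -1) = Rational(1, 6))
Function('X')(N, u) = Rational(-325, 12) (Function('X')(N, u) = Mul(-5, Add(Rational(1, 6), Rational(21, 4))) = Mul(-5, Rational(65, 12)) = Rational(-325, 12))
Mul(Add(-3858, Mul(-1, 128)), Add(Function('X')(-52, 17), 1013)) = Mul(Add(-3858, Mul(-1, 128)), Add(Rational(-325, 12), 1013)) = Mul(Add(-3858, -128), Rational(11831, 12)) = Mul(-3986, Rational(11831, 12)) = Rational(-23579183, 6)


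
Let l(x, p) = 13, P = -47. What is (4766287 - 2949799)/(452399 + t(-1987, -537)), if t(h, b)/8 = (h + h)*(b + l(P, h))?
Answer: 1816488/17111407 ≈ 0.10616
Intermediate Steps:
t(h, b) = 16*h*(13 + b) (t(h, b) = 8*((h + h)*(b + 13)) = 8*((2*h)*(13 + b)) = 8*(2*h*(13 + b)) = 16*h*(13 + b))
(4766287 - 2949799)/(452399 + t(-1987, -537)) = (4766287 - 2949799)/(452399 + 16*(-1987)*(13 - 537)) = 1816488/(452399 + 16*(-1987)*(-524)) = 1816488/(452399 + 16659008) = 1816488/17111407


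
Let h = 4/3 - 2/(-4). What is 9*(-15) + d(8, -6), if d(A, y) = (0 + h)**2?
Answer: -4739/36 ≈ -131.64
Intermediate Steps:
h = 11/6 (h = 4*(1/3) - 2*(-1/4) = 4/3 + 1/2 = 11/6 ≈ 1.8333)
d(A, y) = 121/36 (d(A, y) = (0 + 11/6)**2 = (11/6)**2 = 121/36)
9*(-15) + d(8, -6) = 9*(-15) + 121/36 = -135 + 121/36 = -4739/36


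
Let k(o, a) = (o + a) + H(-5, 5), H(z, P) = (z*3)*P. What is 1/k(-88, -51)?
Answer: -1/214 ≈ -0.0046729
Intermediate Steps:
H(z, P) = 3*P*z (H(z, P) = (3*z)*P = 3*P*z)
k(o, a) = -75 + a + o (k(o, a) = (o + a) + 3*5*(-5) = (a + o) - 75 = -75 + a + o)
1/k(-88, -51) = 1/(-75 - 51 - 88) = 1/(-214) = -1/214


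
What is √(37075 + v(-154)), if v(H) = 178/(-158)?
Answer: 2*√57844511/79 ≈ 192.55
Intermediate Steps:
v(H) = -89/79 (v(H) = 178*(-1/158) = -89/79)
√(37075 + v(-154)) = √(37075 - 89/79) = √(2928836/79) = 2*√57844511/79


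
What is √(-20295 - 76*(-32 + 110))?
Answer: I*√26223 ≈ 161.94*I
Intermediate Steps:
√(-20295 - 76*(-32 + 110)) = √(-20295 - 76*78) = √(-20295 - 5928) = √(-26223) = I*√26223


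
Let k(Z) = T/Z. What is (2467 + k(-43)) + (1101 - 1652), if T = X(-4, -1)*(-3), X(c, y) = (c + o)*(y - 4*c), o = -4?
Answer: 82028/43 ≈ 1907.6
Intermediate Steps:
X(c, y) = (-4 + c)*(y - 4*c) (X(c, y) = (c - 4)*(y - 4*c) = (-4 + c)*(y - 4*c))
T = 360 (T = (-4*(-1) - 4*(-4)² + 16*(-4) - 4*(-1))*(-3) = (4 - 4*16 - 64 + 4)*(-3) = (4 - 64 - 64 + 4)*(-3) = -120*(-3) = 360)
k(Z) = 360/Z
(2467 + k(-43)) + (1101 - 1652) = (2467 + 360/(-43)) + (1101 - 1652) = (2467 + 360*(-1/43)) - 551 = (2467 - 360/43) - 551 = 105721/43 - 551 = 82028/43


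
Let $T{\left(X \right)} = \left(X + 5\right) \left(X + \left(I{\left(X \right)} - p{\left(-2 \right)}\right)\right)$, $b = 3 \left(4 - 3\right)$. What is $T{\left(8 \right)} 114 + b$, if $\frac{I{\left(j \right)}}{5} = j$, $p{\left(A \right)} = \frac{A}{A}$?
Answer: $69657$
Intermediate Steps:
$p{\left(A \right)} = 1$
$I{\left(j \right)} = 5 j$
$b = 3$ ($b = 3 \cdot 1 = 3$)
$T{\left(X \right)} = \left(-1 + 6 X\right) \left(5 + X\right)$ ($T{\left(X \right)} = \left(X + 5\right) \left(X + \left(5 X - 1\right)\right) = \left(5 + X\right) \left(X + \left(5 X - 1\right)\right) = \left(5 + X\right) \left(X + \left(-1 + 5 X\right)\right) = \left(5 + X\right) \left(-1 + 6 X\right) = \left(-1 + 6 X\right) \left(5 + X\right)$)
$T{\left(8 \right)} 114 + b = \left(-5 + 6 \cdot 8^{2} + 29 \cdot 8\right) 114 + 3 = \left(-5 + 6 \cdot 64 + 232\right) 114 + 3 = \left(-5 + 384 + 232\right) 114 + 3 = 611 \cdot 114 + 3 = 69654 + 3 = 69657$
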